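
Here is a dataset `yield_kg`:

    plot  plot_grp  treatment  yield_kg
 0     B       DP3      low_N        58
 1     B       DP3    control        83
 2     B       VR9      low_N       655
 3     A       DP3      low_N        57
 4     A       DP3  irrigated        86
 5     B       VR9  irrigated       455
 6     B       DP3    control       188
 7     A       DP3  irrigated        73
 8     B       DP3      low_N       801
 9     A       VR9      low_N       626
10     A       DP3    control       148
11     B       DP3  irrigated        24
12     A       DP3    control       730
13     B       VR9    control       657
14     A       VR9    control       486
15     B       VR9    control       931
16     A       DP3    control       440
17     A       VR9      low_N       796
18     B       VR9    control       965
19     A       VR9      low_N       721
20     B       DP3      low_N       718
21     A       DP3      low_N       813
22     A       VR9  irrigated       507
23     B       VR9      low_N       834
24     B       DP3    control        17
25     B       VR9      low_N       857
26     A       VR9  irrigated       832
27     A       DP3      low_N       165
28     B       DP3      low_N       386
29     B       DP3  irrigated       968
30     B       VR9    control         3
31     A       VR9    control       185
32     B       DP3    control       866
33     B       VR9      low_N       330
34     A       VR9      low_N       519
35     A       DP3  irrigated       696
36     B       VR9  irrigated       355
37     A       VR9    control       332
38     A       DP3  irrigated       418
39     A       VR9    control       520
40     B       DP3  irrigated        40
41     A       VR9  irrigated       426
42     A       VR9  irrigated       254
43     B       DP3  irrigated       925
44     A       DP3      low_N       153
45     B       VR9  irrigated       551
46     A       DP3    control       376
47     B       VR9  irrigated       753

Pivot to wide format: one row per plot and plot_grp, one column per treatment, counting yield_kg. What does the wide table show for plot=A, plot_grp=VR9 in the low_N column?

4

Rows with plot=A, plot_grp=VR9 and treatment=low_N: yield_kg values are 626, 796, 721, 519.
4 rows match — count = 4.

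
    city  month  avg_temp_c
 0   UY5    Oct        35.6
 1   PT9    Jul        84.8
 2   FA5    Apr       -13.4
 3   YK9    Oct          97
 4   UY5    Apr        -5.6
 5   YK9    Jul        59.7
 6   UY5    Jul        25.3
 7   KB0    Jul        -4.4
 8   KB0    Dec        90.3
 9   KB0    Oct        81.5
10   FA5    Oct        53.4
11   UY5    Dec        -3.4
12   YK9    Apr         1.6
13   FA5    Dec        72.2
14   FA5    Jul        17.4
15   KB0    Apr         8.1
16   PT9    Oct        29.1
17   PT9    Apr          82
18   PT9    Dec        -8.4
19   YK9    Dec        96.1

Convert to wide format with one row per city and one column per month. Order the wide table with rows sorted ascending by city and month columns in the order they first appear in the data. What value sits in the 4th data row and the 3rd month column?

With rows sorted ascending by city, row 4 is city=UY5. month columns in first-appearance order: Oct, Jul, Apr, Dec; column 3 is Apr.
Long rows with city=UY5, month=Apr: avg_temp_c = -5.6.

-5.6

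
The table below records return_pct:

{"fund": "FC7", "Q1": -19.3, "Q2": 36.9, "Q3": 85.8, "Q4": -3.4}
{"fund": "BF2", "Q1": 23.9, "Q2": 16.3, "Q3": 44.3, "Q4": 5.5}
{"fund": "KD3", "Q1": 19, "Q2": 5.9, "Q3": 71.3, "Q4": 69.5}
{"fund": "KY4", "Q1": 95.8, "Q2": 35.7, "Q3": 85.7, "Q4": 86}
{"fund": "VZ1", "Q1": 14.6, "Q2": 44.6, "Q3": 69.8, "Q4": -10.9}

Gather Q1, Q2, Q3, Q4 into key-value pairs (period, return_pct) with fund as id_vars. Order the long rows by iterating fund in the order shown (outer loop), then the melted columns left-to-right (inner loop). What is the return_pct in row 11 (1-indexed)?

20 rows total (5 × 4). Row 11: index ⌊(11-1)/4⌋ = 2 into fund → KD3; (11-1) mod 4 = 2 into the melted columns → Q3.
So row 11 is (KD3, Q3, 71.3); return_pct = 71.3.

71.3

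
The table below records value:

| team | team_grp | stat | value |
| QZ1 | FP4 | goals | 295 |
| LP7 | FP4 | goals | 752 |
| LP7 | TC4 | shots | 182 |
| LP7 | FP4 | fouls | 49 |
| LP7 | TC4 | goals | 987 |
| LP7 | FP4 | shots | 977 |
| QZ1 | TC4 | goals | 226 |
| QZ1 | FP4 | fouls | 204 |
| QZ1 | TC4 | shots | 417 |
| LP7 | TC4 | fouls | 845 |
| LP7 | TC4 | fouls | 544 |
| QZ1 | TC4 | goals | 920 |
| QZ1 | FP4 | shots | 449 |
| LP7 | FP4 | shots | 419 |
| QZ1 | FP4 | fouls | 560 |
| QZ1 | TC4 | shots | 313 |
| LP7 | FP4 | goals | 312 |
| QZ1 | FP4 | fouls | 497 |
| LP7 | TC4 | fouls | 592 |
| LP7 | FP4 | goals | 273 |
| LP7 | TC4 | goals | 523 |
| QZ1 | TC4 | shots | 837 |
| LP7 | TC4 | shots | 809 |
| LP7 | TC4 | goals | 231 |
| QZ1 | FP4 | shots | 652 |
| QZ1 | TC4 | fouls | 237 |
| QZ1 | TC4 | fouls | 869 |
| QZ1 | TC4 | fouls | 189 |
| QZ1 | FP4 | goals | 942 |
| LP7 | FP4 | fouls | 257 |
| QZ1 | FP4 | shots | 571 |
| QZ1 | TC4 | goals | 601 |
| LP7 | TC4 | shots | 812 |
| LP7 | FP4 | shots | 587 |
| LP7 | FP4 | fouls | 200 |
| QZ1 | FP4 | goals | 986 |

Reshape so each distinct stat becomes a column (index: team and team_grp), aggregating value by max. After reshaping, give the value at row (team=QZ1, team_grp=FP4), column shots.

652

Rows with team=QZ1, team_grp=FP4 and stat=shots: value values are 449, 652, 571.
max(449, 652, 571) = 652.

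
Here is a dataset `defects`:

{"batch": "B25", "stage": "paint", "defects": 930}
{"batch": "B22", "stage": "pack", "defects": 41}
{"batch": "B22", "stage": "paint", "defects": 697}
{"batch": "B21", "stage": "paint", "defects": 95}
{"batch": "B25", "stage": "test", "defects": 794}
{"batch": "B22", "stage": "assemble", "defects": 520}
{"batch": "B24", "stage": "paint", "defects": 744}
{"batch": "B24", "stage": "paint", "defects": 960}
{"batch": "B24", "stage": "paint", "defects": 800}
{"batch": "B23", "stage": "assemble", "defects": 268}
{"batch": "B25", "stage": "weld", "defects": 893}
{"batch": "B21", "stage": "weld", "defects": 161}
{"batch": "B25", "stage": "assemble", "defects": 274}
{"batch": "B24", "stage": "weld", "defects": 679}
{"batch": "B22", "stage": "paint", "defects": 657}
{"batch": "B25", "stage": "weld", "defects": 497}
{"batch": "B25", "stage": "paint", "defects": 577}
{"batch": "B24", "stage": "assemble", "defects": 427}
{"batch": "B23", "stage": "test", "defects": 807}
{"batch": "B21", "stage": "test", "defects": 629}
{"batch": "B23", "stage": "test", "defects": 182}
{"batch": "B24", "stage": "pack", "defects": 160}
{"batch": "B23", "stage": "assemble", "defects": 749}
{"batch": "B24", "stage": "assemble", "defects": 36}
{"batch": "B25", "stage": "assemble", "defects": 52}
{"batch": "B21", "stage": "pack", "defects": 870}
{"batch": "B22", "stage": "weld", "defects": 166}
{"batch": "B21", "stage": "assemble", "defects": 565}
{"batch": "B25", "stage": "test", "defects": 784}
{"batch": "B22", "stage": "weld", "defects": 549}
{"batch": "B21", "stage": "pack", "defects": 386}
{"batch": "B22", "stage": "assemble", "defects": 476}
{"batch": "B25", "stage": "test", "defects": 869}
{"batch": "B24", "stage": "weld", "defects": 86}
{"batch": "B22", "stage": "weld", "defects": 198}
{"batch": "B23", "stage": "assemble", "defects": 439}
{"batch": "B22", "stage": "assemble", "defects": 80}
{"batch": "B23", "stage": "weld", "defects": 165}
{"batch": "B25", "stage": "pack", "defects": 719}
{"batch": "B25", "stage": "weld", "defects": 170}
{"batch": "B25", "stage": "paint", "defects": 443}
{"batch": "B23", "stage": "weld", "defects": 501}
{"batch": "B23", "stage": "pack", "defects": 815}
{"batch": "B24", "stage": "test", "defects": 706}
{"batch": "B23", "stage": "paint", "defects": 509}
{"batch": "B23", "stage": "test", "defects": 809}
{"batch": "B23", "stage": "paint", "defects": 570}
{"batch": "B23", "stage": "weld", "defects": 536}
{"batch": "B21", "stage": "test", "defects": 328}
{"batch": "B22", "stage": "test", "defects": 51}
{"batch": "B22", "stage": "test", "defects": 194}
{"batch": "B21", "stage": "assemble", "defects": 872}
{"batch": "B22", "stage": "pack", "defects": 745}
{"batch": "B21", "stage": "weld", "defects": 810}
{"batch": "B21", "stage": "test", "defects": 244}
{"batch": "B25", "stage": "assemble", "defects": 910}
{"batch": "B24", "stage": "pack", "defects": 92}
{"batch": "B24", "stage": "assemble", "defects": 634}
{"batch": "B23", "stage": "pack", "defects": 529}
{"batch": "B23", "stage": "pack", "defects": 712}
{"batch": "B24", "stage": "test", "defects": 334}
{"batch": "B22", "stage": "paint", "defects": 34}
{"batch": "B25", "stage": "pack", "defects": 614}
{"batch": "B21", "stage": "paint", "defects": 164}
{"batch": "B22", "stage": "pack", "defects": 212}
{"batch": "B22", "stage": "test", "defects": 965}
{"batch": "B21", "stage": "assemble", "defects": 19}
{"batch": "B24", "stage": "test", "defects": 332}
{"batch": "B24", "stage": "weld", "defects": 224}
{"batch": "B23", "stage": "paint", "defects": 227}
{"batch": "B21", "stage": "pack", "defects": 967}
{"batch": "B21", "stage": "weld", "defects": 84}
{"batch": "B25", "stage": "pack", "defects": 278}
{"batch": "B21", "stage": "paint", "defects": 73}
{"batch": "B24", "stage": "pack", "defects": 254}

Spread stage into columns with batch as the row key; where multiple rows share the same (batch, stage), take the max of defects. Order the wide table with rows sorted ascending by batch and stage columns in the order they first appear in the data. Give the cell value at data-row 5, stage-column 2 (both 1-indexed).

719

With rows sorted ascending by batch, row 5 is batch=B25. stage columns in first-appearance order: paint, pack, test, assemble, weld; column 2 is pack.
Long rows with batch=B25, stage=pack: max(719, 614, 278) = 719.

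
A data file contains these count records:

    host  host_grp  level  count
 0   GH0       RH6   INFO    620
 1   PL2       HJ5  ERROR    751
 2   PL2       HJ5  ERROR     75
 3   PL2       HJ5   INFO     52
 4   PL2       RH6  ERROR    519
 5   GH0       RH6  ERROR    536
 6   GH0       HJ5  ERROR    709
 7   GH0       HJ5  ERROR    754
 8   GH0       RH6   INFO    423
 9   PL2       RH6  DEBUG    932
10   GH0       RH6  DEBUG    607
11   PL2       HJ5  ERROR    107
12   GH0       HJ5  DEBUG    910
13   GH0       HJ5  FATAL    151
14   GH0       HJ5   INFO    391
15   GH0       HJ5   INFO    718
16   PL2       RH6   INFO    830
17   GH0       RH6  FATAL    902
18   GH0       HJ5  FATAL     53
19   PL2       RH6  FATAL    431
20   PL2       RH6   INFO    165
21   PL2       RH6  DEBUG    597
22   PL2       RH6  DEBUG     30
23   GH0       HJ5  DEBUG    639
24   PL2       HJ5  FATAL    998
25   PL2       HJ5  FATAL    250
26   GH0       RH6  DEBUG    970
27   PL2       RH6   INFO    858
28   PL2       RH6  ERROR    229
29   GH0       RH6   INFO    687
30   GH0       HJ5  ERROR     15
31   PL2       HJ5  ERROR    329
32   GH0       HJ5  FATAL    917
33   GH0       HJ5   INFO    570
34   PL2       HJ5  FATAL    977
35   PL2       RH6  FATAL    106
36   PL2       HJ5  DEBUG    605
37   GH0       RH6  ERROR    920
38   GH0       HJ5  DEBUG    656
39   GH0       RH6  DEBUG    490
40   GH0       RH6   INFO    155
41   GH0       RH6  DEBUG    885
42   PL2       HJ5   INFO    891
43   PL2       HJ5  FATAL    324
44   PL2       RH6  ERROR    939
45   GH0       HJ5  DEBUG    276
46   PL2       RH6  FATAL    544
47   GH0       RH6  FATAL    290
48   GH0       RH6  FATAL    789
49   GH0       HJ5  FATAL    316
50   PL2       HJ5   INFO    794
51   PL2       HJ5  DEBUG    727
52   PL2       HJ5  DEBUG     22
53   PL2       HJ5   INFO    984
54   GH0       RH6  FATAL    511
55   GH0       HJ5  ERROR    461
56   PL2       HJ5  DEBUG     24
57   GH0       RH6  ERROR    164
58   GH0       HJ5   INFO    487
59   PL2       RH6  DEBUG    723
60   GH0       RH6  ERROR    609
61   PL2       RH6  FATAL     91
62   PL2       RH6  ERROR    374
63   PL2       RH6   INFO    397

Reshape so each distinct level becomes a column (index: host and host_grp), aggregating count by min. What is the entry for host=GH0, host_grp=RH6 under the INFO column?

155

Rows with host=GH0, host_grp=RH6 and level=INFO: count values are 620, 423, 687, 155.
min(620, 423, 687, 155) = 155.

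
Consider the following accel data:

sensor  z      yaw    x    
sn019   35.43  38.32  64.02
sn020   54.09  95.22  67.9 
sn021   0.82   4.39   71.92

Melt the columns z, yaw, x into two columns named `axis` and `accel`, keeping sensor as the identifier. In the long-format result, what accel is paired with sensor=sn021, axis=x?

Unpivoting turns each (sensor, wide-column) pair into one long row.
The wide cell at row sn021, column x holds 71.92, so the long row (sn021, x) has accel=71.92.

71.92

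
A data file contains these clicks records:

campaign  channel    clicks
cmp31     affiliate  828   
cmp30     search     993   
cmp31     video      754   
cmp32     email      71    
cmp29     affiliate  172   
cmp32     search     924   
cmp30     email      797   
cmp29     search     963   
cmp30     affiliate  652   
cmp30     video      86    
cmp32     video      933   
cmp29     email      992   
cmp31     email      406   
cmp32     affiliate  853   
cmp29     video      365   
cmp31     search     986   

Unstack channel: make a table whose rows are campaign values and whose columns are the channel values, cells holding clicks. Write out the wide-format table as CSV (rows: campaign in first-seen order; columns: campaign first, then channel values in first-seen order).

campaign,affiliate,search,video,email
cmp31,828,986,754,406
cmp30,652,993,86,797
cmp32,853,924,933,71
cmp29,172,963,365,992

Columns: campaign plus the 4 distinct channel values (affiliate, search, video, email).
For example, row cmp31 column affiliate takes clicks=828 from the long row (cmp31, affiliate).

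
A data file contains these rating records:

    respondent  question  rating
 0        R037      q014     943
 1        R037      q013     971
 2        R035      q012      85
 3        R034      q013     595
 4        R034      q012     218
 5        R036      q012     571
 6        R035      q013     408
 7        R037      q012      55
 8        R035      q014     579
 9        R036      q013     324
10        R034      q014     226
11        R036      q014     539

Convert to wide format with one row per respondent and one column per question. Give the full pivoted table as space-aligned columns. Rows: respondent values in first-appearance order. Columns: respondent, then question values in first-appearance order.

respondent  q014  q013  q012
R037        943   971   55  
R035        579   408   85  
R034        226   595   218 
R036        539   324   571 

Columns: respondent plus the 3 distinct question values (q014, q013, q012).
For example, row R037 column q014 takes rating=943 from the long row (R037, q014).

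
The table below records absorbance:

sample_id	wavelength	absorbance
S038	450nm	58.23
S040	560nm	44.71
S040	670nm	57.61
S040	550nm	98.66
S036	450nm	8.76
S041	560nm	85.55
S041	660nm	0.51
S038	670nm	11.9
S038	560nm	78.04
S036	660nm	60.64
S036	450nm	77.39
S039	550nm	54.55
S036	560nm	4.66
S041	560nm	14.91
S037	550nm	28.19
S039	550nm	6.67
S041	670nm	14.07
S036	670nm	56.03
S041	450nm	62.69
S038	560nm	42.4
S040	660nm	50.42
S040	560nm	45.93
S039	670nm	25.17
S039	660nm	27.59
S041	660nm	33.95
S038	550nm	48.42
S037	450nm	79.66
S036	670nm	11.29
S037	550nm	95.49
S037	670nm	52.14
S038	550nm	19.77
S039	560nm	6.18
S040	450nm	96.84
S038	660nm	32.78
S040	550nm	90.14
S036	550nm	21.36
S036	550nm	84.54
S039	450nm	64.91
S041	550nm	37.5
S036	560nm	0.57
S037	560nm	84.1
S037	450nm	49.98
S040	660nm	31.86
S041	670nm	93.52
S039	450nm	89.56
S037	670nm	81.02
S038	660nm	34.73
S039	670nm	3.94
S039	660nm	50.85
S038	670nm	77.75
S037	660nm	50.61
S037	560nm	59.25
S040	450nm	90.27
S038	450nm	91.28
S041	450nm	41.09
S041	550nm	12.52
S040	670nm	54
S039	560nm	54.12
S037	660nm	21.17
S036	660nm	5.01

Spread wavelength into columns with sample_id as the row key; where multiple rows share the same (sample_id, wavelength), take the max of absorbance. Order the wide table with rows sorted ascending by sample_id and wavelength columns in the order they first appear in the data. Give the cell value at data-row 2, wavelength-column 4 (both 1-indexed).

With rows sorted ascending by sample_id, row 2 is sample_id=S037. wavelength columns in first-appearance order: 450nm, 560nm, 670nm, 550nm, 660nm; column 4 is 550nm.
Long rows with sample_id=S037, wavelength=550nm: max(28.19, 95.49) = 95.49.

95.49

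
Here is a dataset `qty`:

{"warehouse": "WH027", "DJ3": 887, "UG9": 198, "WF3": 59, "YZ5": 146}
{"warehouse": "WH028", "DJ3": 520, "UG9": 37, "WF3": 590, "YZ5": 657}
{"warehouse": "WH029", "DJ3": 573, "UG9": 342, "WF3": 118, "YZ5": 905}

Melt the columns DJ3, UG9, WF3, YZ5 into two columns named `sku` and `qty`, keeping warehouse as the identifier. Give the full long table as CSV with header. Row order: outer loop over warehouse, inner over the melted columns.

Each (warehouse, column) pair becomes one row: 3 × 4 = 12 rows.
For example, (WH027, DJ3) → qty=887.

warehouse,sku,qty
WH027,DJ3,887
WH027,UG9,198
WH027,WF3,59
WH027,YZ5,146
WH028,DJ3,520
WH028,UG9,37
WH028,WF3,590
WH028,YZ5,657
WH029,DJ3,573
WH029,UG9,342
WH029,WF3,118
WH029,YZ5,905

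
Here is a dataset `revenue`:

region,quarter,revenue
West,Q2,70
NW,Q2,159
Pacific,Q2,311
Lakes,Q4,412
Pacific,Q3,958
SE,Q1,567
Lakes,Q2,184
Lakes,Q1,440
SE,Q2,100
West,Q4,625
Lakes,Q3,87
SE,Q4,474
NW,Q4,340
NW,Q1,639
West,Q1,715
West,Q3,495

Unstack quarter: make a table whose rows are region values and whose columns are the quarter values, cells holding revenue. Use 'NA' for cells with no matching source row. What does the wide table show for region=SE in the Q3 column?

No long-format row has region=SE and quarter=Q3, so the cell is NA.

NA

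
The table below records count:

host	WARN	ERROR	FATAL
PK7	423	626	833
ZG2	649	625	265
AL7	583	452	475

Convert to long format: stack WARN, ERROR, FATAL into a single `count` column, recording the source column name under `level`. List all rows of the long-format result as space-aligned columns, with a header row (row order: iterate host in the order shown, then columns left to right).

Each (host, column) pair becomes one row: 3 × 3 = 9 rows.
For example, (PK7, WARN) → count=423.

host  level  count
PK7   WARN   423  
PK7   ERROR  626  
PK7   FATAL  833  
ZG2   WARN   649  
ZG2   ERROR  625  
ZG2   FATAL  265  
AL7   WARN   583  
AL7   ERROR  452  
AL7   FATAL  475  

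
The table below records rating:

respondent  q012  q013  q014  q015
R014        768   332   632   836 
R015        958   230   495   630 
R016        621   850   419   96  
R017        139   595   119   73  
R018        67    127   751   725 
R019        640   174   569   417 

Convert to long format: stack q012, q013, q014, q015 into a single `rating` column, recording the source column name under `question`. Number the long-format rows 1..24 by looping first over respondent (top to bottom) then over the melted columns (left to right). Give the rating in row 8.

630

24 rows total (6 × 4). Row 8: index ⌊(8-1)/4⌋ = 1 into respondent → R015; (8-1) mod 4 = 3 into the melted columns → q015.
So row 8 is (R015, q015, 630); rating = 630.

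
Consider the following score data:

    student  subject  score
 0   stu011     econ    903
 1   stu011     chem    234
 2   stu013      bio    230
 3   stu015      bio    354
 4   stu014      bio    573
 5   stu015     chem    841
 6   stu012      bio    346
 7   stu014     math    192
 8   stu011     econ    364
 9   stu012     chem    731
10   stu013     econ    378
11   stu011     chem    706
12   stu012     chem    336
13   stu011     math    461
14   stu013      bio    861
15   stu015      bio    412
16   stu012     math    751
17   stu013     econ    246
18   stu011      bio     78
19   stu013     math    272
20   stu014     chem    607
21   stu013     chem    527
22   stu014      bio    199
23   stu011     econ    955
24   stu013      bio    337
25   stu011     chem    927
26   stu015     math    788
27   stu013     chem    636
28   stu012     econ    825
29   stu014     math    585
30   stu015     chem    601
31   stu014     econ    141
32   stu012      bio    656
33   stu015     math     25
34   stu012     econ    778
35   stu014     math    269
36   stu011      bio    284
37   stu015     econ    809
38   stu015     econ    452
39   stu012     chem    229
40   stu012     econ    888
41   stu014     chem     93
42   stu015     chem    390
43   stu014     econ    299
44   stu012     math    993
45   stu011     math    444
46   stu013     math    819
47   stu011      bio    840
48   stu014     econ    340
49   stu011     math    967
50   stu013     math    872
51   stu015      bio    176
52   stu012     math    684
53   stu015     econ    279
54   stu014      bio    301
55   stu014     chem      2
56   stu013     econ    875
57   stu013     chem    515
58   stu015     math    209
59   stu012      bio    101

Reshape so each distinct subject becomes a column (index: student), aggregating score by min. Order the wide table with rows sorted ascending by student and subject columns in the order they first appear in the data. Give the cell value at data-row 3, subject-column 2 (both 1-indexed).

515

With rows sorted ascending by student, row 3 is student=stu013. subject columns in first-appearance order: econ, chem, bio, math; column 2 is chem.
Long rows with student=stu013, subject=chem: min(527, 636, 515) = 515.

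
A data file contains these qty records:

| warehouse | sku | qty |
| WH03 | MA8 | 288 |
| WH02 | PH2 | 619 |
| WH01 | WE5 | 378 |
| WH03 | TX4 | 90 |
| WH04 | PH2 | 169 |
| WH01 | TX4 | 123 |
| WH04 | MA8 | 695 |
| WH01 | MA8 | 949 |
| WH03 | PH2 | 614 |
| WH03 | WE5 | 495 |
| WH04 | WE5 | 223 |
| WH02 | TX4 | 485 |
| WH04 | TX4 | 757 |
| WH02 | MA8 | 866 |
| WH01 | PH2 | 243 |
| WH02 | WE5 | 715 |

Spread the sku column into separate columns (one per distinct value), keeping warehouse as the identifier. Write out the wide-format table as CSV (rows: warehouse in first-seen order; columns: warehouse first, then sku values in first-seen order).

Columns: warehouse plus the 4 distinct sku values (MA8, PH2, WE5, TX4).
For example, row WH03 column MA8 takes qty=288 from the long row (WH03, MA8).

warehouse,MA8,PH2,WE5,TX4
WH03,288,614,495,90
WH02,866,619,715,485
WH01,949,243,378,123
WH04,695,169,223,757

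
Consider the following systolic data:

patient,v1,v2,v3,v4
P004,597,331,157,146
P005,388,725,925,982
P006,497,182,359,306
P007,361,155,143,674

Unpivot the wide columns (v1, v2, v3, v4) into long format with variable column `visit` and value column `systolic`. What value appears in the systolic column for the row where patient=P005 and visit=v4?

Unpivoting turns each (patient, wide-column) pair into one long row.
The wide cell at row P005, column v4 holds 982, so the long row (P005, v4) has systolic=982.

982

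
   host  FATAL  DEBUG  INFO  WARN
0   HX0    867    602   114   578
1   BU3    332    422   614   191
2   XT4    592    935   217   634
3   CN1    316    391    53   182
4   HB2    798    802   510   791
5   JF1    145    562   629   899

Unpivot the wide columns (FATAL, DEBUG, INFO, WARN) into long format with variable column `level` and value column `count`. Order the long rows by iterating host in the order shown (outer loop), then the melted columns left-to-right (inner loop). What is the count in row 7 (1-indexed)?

24 rows total (6 × 4). Row 7: index ⌊(7-1)/4⌋ = 1 into host → BU3; (7-1) mod 4 = 2 into the melted columns → INFO.
So row 7 is (BU3, INFO, 614); count = 614.

614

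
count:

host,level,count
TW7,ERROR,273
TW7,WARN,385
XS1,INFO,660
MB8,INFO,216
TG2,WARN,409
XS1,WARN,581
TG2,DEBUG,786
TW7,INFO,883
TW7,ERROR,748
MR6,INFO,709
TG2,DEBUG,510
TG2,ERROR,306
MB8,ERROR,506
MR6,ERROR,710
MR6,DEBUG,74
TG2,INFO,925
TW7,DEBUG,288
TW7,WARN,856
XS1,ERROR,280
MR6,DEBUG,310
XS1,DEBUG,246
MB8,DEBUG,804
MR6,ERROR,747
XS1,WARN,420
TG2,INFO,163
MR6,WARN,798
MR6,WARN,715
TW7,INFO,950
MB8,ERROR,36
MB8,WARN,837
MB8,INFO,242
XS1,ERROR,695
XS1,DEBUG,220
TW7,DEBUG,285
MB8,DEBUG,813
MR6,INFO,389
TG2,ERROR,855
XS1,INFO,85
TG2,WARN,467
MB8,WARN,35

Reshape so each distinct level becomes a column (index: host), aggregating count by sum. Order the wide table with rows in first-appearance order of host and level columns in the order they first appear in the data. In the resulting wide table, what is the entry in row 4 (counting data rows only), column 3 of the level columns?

1088

With rows in first-appearance order of host, row 4 is host=TG2. level columns in first-appearance order: ERROR, WARN, INFO, DEBUG; column 3 is INFO.
Long rows with host=TG2, level=INFO: 925 + 163 = 1088.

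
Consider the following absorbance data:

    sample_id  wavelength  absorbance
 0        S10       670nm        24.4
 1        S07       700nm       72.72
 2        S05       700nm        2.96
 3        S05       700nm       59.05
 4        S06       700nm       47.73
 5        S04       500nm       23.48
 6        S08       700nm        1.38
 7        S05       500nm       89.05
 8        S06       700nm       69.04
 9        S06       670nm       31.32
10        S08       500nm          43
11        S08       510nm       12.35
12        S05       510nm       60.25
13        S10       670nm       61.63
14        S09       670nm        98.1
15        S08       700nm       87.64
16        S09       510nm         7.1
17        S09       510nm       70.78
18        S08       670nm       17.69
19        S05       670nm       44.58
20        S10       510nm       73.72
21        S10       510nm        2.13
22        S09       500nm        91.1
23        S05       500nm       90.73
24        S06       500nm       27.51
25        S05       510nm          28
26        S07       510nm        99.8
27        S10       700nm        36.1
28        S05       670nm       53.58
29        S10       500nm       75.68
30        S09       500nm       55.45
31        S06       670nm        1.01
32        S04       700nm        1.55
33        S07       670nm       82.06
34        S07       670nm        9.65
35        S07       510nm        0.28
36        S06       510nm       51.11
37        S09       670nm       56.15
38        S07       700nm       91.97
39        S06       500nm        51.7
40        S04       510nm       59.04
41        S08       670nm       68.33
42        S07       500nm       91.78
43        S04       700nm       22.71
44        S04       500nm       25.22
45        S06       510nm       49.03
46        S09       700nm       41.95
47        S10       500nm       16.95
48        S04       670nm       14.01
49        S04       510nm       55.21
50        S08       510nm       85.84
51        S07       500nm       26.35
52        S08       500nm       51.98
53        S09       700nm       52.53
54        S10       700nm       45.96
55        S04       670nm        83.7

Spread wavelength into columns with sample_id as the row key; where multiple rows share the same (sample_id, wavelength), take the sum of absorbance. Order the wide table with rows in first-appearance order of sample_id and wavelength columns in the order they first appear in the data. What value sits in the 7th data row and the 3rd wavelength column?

146.55

With rows in first-appearance order of sample_id, row 7 is sample_id=S09. wavelength columns in first-appearance order: 670nm, 700nm, 500nm, 510nm; column 3 is 500nm.
Long rows with sample_id=S09, wavelength=500nm: 91.1 + 55.45 = 146.55.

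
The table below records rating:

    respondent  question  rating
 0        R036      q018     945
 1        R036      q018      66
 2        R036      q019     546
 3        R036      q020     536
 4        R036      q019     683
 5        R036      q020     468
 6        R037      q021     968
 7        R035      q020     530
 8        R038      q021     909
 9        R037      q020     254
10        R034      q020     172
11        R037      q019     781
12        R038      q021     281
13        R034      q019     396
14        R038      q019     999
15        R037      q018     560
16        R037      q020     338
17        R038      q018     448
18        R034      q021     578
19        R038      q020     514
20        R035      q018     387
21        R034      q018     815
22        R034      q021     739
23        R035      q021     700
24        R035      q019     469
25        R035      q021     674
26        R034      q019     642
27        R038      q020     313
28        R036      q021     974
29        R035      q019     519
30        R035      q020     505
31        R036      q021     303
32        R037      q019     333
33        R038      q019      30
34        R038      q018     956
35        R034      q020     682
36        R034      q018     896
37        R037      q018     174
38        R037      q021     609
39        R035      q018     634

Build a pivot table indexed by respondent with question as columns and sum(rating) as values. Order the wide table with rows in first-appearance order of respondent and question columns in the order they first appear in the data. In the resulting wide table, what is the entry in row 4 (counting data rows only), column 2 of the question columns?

1029

With rows in first-appearance order of respondent, row 4 is respondent=R038. question columns in first-appearance order: q018, q019, q020, q021; column 2 is q019.
Long rows with respondent=R038, question=q019: 999 + 30 = 1029.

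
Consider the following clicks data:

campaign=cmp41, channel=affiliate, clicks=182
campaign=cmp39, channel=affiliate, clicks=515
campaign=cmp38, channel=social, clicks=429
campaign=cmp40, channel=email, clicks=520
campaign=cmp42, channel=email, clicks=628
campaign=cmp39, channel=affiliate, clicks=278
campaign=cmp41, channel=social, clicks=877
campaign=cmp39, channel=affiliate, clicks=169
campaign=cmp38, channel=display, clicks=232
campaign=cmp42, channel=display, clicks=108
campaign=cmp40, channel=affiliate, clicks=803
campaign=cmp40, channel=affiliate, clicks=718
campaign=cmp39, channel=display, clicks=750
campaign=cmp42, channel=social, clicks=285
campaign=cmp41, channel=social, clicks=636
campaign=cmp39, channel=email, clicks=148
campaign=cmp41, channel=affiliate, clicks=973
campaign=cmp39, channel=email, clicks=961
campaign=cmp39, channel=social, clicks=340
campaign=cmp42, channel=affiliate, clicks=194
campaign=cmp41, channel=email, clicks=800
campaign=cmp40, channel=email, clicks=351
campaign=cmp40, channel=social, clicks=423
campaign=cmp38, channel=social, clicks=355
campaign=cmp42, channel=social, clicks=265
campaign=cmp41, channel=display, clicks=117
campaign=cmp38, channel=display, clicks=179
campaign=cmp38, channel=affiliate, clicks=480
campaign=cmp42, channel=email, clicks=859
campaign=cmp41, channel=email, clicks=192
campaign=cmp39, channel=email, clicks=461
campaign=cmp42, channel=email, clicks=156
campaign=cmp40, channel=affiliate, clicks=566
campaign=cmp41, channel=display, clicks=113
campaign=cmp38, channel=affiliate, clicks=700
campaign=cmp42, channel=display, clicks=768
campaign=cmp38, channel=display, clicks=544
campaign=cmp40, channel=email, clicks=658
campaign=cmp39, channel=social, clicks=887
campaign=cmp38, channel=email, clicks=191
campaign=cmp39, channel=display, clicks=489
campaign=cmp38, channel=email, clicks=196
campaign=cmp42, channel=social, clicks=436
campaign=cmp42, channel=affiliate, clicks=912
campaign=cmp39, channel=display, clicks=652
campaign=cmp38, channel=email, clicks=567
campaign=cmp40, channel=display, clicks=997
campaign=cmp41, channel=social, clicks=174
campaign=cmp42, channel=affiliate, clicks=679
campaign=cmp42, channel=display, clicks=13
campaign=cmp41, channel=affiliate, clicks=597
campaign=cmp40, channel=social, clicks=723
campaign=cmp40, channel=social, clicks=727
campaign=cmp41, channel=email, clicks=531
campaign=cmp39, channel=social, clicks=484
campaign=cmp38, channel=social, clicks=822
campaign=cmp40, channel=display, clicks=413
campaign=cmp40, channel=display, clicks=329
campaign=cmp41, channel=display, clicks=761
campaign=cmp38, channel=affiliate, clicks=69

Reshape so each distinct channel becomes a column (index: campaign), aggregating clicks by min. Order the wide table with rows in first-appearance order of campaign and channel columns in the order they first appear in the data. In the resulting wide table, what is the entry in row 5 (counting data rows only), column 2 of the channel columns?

With rows in first-appearance order of campaign, row 5 is campaign=cmp42. channel columns in first-appearance order: affiliate, social, email, display; column 2 is social.
Long rows with campaign=cmp42, channel=social: min(285, 265, 436) = 265.

265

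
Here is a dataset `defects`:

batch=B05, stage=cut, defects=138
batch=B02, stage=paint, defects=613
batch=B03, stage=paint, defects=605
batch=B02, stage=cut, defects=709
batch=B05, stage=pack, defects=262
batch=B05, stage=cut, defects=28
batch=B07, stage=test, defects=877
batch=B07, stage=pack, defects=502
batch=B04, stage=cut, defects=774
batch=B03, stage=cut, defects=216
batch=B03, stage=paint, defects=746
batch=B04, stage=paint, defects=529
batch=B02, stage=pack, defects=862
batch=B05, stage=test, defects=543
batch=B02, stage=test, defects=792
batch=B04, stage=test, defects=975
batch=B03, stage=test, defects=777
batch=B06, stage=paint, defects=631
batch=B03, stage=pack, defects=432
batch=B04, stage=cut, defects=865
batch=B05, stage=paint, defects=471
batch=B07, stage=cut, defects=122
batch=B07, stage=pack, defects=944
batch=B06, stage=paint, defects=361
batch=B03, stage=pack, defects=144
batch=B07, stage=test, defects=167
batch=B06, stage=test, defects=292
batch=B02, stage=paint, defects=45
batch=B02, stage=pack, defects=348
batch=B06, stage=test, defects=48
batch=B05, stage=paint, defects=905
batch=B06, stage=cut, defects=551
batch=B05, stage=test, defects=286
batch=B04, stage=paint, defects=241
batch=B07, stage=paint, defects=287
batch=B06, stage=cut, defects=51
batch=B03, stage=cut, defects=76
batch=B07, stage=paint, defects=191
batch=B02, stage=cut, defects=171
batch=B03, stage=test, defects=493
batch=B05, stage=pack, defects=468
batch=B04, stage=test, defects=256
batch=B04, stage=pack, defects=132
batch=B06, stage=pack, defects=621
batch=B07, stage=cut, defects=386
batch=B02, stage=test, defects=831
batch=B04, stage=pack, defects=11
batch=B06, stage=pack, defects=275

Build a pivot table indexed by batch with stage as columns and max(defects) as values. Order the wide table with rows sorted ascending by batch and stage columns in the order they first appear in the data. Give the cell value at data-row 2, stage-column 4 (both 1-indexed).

With rows sorted ascending by batch, row 2 is batch=B03. stage columns in first-appearance order: cut, paint, pack, test; column 4 is test.
Long rows with batch=B03, stage=test: max(777, 493) = 777.

777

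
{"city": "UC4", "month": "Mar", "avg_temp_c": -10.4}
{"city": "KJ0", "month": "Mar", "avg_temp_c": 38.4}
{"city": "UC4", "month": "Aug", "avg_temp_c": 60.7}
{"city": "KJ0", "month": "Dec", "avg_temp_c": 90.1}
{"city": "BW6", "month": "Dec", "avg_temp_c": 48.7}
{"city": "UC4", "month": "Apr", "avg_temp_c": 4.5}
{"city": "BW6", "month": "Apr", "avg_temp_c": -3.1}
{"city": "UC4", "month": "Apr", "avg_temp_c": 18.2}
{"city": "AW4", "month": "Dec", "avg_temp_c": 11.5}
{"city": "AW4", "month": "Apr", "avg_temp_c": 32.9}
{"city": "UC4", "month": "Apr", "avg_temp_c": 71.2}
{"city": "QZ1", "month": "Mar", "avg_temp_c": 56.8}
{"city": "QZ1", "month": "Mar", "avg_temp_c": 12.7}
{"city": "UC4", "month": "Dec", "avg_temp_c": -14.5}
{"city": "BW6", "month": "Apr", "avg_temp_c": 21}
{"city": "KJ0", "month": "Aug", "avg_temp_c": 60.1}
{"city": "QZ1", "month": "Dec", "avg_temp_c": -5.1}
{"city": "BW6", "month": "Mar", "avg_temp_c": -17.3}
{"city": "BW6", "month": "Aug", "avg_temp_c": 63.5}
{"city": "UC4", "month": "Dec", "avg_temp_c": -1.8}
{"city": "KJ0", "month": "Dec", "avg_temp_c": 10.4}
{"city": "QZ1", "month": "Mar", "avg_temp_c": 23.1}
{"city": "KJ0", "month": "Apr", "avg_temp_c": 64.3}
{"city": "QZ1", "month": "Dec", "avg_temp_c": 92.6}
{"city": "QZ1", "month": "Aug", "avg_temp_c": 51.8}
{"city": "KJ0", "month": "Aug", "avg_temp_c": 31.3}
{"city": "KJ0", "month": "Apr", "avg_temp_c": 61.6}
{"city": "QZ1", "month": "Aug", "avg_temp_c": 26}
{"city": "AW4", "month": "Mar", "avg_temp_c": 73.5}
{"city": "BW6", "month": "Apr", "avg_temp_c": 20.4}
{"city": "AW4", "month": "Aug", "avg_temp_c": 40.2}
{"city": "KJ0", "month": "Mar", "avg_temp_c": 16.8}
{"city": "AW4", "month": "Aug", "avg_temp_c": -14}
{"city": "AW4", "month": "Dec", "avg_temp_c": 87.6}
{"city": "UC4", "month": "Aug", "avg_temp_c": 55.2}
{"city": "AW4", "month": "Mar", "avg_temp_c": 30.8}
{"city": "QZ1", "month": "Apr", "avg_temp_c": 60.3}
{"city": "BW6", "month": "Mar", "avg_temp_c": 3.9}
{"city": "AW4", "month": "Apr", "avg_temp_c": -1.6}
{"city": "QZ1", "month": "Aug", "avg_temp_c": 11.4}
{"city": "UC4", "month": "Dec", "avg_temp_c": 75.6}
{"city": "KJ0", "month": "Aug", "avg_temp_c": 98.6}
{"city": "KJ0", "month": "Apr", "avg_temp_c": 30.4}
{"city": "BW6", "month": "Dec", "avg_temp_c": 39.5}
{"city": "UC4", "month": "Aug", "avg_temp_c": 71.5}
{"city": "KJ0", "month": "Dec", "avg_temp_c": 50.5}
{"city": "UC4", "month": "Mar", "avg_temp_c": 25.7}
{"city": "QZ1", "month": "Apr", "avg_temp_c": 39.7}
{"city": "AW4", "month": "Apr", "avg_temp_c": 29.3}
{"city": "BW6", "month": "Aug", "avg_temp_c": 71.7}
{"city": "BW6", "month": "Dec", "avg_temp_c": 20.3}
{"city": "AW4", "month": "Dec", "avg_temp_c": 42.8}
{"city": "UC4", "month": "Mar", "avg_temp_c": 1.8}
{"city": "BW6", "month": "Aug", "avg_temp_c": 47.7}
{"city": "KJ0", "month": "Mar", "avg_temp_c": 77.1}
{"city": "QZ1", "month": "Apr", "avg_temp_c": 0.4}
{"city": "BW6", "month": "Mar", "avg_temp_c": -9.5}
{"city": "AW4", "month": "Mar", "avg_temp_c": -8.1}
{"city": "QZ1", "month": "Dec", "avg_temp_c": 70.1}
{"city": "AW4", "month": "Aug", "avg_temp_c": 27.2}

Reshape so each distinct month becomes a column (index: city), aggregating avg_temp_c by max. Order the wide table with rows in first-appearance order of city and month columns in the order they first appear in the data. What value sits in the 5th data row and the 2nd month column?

51.8

With rows in first-appearance order of city, row 5 is city=QZ1. month columns in first-appearance order: Mar, Aug, Dec, Apr; column 2 is Aug.
Long rows with city=QZ1, month=Aug: max(51.8, 26, 11.4) = 51.8.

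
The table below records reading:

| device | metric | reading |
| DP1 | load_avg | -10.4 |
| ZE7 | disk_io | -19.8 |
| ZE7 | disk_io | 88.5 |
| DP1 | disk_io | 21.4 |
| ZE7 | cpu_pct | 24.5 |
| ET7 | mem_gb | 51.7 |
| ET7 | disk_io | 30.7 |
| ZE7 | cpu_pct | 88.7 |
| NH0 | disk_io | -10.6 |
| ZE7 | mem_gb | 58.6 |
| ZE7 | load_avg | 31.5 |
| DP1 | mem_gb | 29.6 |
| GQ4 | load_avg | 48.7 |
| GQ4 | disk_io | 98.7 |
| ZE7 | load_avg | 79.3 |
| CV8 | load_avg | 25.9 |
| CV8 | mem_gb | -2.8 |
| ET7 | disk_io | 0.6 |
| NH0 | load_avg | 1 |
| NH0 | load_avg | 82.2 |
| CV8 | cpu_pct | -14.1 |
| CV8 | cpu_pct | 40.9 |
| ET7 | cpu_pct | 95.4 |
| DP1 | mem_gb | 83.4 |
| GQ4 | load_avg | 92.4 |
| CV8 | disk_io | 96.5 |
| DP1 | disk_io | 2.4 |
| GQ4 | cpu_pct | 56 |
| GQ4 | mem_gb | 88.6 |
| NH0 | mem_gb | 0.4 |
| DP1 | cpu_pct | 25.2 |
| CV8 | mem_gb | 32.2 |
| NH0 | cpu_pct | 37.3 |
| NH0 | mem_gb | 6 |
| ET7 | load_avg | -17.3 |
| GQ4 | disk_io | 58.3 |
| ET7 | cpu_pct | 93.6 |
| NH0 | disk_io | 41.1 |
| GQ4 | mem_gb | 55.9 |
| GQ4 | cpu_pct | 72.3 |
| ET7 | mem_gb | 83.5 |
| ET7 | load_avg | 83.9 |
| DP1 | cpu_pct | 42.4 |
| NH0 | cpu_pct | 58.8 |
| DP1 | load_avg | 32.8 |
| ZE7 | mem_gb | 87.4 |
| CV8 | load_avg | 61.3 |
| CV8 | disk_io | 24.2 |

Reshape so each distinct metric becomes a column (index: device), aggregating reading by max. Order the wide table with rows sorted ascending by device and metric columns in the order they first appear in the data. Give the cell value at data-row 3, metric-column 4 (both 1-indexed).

With rows sorted ascending by device, row 3 is device=ET7. metric columns in first-appearance order: load_avg, disk_io, cpu_pct, mem_gb; column 4 is mem_gb.
Long rows with device=ET7, metric=mem_gb: max(51.7, 83.5) = 83.5.

83.5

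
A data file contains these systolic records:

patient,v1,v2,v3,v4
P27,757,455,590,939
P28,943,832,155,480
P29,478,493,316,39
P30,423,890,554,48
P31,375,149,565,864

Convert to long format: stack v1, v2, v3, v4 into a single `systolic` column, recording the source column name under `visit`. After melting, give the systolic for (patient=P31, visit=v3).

565

Unpivoting turns each (patient, wide-column) pair into one long row.
The wide cell at row P31, column v3 holds 565, so the long row (P31, v3) has systolic=565.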